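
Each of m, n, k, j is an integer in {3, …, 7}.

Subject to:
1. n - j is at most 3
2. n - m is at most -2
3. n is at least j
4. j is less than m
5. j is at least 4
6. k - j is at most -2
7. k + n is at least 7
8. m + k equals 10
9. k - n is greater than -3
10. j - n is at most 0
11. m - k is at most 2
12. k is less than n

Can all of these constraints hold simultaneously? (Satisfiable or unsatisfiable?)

Constraints 2, 6, 10, and 11 give m − n ≥ 2, n − j ≥ 0, j − k ≥ 2, k − m ≥ -2.
Adding all 4 inequalities: the left sides telescope to 0, and the right sides sum to 2 + 0 + 2 + (-2) = 2. So 0 ≥ 2, which is false.

Unsatisfiable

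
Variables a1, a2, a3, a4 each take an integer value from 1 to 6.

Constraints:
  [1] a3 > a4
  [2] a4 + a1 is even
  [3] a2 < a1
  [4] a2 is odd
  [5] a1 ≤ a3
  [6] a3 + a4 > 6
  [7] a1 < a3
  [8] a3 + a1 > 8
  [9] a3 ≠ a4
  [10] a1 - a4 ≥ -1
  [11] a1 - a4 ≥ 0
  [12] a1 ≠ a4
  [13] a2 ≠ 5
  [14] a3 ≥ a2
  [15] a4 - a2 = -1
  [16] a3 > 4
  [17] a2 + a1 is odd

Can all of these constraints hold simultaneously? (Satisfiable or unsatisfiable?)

Take a1 = 4, a2 = 3, a3 = 5, a4 = 2. Then constraint 6: a3 + a4 = 7; constraint 8: a3 + a1 = 9, and every other listed constraint is also met.

Satisfiable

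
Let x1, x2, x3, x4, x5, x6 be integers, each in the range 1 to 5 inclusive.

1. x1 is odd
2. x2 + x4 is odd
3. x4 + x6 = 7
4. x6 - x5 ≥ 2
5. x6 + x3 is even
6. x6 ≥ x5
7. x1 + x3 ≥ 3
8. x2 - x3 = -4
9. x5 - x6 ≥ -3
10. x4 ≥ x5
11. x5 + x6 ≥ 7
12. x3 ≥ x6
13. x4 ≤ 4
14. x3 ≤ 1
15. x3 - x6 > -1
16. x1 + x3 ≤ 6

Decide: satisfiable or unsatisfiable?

From constraints 10 and 13: x5 ≤ x4 ≤ 4. From constraints 12 and 14: x6 ≤ x3 ≤ 1. Hence x5 + x6 ≤ 5. But constraint 11 requires x5 + x6 ≥ 7, and 7 > 5. Contradiction.

Unsatisfiable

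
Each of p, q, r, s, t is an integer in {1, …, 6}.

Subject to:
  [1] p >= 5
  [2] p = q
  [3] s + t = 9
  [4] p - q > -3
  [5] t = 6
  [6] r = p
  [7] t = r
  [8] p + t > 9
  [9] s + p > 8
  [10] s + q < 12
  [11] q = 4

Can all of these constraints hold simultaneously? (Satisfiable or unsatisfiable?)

Constraint 5 fixes t = 6 and constraint 11 fixes q = 4. Constraints 2, 6, and 7 give t = r = p = q, so t = q. But 6 ≠ 4 — contradiction.

Unsatisfiable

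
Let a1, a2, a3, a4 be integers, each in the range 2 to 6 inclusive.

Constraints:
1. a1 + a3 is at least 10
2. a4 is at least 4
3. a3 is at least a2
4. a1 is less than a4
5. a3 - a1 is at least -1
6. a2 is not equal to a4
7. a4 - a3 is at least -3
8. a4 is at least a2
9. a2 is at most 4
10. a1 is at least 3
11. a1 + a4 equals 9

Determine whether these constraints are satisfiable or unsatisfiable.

Satisfiable

Setting (a1, a2, a3, a4) = (4, 3, 6, 5) satisfies everything: constraint 1: a1 + a3 = 10; constraint 5: a3 - a1 = 2, and the others follow.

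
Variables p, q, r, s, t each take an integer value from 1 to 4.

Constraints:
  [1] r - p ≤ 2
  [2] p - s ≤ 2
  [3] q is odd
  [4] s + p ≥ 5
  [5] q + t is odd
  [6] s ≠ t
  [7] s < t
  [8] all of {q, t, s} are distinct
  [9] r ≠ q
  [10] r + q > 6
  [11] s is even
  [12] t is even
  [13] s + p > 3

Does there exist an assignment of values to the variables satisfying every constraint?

Take p = 4, q = 3, r = 4, s = 2, t = 4. Then constraint 1: r - p = 0; constraint 2: p - s = 2, and every other listed constraint is also met.

Satisfiable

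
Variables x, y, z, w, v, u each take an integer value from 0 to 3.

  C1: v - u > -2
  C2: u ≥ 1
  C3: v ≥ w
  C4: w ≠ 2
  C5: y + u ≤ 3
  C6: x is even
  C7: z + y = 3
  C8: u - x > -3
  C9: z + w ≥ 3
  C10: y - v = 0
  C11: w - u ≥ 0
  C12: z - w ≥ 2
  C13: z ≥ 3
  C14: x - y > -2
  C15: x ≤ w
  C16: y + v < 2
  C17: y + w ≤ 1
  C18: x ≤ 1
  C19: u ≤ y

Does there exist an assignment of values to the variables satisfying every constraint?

From constraint 13: z ≥ 3. From constraints 2 and 19: y ≥ u ≥ 1. Hence z + y ≥ 4. But constraint 7 requires z + y = 3, and 3 < 4. Contradiction.

Unsatisfiable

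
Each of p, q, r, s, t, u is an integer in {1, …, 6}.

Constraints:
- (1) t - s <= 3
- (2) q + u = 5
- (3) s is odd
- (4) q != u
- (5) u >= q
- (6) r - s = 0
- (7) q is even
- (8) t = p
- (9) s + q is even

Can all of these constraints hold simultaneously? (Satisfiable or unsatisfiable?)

Unsatisfiable

Constraint 3 makes s odd and constraint 7 makes q even, so s + q must be odd. Constraint 9 says s + q is even — contradiction.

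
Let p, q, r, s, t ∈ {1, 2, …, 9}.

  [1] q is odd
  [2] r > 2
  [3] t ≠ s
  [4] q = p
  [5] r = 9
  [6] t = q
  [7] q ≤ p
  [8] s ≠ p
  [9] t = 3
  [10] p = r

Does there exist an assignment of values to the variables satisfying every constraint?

Constraint 9 fixes t = 3 and constraint 5 fixes r = 9. Constraints 4, 6, and 10 give t = q = p = r, so t = r. But 3 ≠ 9 — contradiction.

Unsatisfiable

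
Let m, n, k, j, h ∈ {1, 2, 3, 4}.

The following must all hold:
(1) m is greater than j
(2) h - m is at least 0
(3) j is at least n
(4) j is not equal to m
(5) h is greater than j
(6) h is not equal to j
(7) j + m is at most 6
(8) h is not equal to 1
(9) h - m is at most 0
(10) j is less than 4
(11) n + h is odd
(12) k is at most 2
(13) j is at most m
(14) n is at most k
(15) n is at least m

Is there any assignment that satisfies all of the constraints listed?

Unsatisfiable

Constraints 1, 3, and 15 give m ≤ n, n ≤ j, j < m. Chaining: m ≤ n ≤ j < m, which forces m < m — impossible.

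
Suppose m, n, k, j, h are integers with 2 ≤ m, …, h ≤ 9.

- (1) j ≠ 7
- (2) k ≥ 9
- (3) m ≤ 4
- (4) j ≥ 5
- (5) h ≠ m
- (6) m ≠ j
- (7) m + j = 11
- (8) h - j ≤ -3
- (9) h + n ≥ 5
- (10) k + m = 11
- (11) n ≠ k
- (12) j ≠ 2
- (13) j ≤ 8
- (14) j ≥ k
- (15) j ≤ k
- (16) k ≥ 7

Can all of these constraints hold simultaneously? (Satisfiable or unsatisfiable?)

Unsatisfiable

From constraints 2 and 14: j ≥ k and k ≥ 9, so j ≥ 9. From constraint 13: j ≤ 8. But 8 < 9, so no value of j works.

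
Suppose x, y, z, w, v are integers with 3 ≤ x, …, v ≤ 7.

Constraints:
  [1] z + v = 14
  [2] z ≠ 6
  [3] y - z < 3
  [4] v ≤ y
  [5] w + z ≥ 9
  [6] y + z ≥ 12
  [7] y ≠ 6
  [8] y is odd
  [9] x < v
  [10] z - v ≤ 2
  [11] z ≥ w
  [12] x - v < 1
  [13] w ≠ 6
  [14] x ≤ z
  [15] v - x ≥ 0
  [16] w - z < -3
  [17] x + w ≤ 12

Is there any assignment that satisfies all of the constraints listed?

The assignment x = 6, y = 7, z = 7, w = 3, v = 7 works:
  constraint 1 holds since z + v = 14.
  constraint 3 holds since y - z = 0.
The rest check out directly.

Satisfiable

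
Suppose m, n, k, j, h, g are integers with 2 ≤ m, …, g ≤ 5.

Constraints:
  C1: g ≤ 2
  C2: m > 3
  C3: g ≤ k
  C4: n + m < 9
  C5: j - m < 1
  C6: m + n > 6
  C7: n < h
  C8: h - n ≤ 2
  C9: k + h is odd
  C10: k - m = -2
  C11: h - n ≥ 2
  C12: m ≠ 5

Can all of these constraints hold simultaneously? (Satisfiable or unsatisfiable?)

Satisfiable

Take m = 4, n = 3, k = 2, j = 3, h = 5, g = 2. Then constraint 4: n + m = 7; constraint 5: j - m = -1, and every other listed constraint is also met.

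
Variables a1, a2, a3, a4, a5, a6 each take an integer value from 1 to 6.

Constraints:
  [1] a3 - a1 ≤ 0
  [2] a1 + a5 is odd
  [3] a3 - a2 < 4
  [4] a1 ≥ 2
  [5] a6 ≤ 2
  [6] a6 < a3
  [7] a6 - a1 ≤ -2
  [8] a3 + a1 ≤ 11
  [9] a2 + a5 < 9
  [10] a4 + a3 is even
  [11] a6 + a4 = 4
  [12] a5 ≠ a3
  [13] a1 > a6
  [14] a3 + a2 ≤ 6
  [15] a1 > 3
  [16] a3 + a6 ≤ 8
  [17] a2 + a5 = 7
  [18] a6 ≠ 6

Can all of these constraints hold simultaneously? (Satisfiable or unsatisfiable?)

Satisfiable

Take a1 = 4, a2 = 2, a3 = 4, a4 = 2, a5 = 5, a6 = 2. Then constraint 1: a3 - a1 = 0; constraint 3: a3 - a2 = 2; constraint 7: a6 - a1 = -2, and every other listed constraint is also met.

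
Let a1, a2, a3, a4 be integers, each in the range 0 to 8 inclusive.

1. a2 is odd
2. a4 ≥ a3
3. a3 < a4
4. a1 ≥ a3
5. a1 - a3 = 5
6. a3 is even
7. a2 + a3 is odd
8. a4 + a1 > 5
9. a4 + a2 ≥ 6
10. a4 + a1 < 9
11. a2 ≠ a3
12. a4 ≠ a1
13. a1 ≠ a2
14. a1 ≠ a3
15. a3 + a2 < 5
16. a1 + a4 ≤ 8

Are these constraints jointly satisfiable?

One satisfying assignment is a1 = 5, a2 = 3, a3 = 0, a4 = 3.
For the less obvious constraints — constraint 5: a1 - a3 = 5; constraint 8: a4 + a1 = 8 — and the others hold by inspection.

Satisfiable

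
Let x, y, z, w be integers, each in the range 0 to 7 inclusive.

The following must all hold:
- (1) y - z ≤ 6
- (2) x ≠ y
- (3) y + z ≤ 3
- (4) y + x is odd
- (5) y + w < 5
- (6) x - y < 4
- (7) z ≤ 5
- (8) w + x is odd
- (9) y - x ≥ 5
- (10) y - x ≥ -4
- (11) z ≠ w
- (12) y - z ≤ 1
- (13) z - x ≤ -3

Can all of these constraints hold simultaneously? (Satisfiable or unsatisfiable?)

Constraints 1, 9, and 13 give x − z ≥ 3, z − y ≥ -6, y − x ≥ 5.
Adding all 3 inequalities: the left sides telescope to 0, and the right sides sum to 3 + (-6) + 5 = 2. So 0 ≥ 2, which is false.

Unsatisfiable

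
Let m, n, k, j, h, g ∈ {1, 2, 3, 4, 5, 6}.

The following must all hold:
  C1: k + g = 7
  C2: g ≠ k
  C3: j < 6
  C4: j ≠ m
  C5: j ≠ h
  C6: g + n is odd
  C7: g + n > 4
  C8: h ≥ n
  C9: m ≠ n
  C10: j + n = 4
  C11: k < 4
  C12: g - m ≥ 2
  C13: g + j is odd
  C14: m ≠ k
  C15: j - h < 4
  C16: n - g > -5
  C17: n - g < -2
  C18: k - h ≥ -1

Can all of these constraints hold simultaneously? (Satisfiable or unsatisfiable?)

Setting (m, n, k, j, h, g) = (2, 1, 3, 3, 2, 4) satisfies everything: constraint 1: k + g = 7; constraint 7: g + n = 5, and the others follow.

Satisfiable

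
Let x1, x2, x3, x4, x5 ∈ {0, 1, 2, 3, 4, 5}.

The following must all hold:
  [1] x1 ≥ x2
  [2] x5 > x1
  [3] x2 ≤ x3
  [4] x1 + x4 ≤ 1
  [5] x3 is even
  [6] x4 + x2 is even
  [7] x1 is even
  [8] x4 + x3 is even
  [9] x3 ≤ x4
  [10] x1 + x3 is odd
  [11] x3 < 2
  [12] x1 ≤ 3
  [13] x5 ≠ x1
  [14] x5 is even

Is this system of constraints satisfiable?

Constraint 7 makes x1 even and constraint 5 makes x3 even, so x1 + x3 must be even. Constraint 10 says x1 + x3 is odd — contradiction.

Unsatisfiable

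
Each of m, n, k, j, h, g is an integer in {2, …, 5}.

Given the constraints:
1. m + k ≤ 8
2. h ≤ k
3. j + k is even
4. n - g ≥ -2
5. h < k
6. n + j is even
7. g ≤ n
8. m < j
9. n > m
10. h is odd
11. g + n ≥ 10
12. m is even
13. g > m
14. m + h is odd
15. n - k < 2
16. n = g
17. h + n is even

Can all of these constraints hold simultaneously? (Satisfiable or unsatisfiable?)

Satisfiable

The assignment m = 2, n = 5, k = 5, j = 5, h = 3, g = 5 works:
  constraint 1 holds since m + k = 7.
  constraint 4 holds since n - g = 0.
  constraint 11 holds since g + n = 10.
The rest check out directly.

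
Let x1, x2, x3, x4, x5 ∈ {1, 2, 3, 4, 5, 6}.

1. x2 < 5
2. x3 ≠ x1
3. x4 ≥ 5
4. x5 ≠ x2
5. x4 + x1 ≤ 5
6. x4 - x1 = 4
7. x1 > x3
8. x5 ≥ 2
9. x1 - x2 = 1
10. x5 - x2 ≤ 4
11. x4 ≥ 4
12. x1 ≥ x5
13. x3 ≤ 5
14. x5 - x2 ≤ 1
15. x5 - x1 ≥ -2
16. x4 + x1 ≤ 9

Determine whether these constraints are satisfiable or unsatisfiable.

From constraint 3: x4 ≥ 5. From constraints 8 and 12: x1 ≥ x5 ≥ 2. Hence x4 + x1 ≥ 7. But constraint 5 requires x4 + x1 ≤ 5, and 5 < 7. Contradiction.

Unsatisfiable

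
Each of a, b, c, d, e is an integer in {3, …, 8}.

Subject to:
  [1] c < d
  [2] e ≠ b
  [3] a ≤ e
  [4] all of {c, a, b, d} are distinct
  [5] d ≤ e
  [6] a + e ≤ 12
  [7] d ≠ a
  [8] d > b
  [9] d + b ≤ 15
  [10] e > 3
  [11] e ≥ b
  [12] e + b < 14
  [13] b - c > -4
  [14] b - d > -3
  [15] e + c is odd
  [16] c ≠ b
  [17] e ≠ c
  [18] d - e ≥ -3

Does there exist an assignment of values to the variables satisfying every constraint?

The assignment a = 3, b = 5, c = 6, d = 7, e = 7 works:
  constraint 6 holds since a + e = 10.
  constraint 9 holds since d + b = 12.
The rest check out directly.

Satisfiable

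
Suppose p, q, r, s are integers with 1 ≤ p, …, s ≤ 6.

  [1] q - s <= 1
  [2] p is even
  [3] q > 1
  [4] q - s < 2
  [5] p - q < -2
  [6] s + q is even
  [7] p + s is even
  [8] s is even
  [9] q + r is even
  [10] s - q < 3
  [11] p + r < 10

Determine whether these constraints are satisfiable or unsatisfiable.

Setting (p, q, r, s) = (2, 6, 6, 6) satisfies everything: constraint 1: q - s = 0; constraint 4: q - s = 0; constraint 5: p - q = -4, and the others follow.

Satisfiable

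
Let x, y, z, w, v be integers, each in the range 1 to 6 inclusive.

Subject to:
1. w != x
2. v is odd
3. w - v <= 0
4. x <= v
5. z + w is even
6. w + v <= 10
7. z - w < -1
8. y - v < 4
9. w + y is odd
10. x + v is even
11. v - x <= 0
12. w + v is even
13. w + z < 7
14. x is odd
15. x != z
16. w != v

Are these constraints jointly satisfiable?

Try x = 5, y = 6, z = 1, w = 3, v = 5.
Check constraint 3: w - v = -2; constraint 6: w + v = 8; constraint 7: z - w = -2. The remaining constraints are straightforward to verify.

Satisfiable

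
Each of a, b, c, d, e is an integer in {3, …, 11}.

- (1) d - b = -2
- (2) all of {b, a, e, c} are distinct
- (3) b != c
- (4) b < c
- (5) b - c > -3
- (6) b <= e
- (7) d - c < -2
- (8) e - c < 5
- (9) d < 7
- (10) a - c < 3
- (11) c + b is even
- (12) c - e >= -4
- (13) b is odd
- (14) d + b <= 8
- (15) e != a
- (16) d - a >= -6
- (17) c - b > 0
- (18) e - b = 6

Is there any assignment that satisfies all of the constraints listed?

Satisfiable

The assignment a = 8, b = 5, c = 7, d = 3, e = 11 works:
  constraint 1 holds since d - b = -2.
  constraint 5 holds since b - c = -2.
  constraint 7 holds since d - c = -4.
The rest check out directly.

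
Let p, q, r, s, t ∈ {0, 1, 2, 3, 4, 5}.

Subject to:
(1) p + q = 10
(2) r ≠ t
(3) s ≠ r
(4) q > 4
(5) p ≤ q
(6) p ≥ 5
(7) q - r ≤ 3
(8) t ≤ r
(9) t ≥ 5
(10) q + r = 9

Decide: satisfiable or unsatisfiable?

Unsatisfiable

From constraints 5 and 6: q ≥ p ≥ 5. From constraints 8 and 9: r ≥ t ≥ 5. Hence q + r ≥ 10. But constraint 10 requires q + r = 9, and 9 < 10. Contradiction.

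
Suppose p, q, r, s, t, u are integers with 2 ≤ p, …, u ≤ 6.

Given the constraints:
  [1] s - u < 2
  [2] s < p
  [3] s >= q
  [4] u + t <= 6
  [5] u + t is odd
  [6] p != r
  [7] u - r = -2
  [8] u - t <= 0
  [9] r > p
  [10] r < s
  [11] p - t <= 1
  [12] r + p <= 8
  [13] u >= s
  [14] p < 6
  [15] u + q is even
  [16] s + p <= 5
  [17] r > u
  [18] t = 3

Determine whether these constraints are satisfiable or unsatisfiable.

Unsatisfiable

Constraints 2, 9, and 10 give s < p, p < r, r < s. Chaining: s < p < r < s, which forces s < s — impossible.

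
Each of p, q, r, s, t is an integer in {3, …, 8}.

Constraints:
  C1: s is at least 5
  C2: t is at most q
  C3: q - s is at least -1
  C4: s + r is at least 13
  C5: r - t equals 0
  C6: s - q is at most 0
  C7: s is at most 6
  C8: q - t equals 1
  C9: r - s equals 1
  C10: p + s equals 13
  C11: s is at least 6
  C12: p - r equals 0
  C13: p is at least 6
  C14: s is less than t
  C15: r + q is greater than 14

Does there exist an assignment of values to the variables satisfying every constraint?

Satisfiable

Try p = 7, q = 8, r = 7, s = 6, t = 7.
Check constraint 3: q - s = 2; constraint 4: s + r = 13. The remaining constraints are straightforward to verify.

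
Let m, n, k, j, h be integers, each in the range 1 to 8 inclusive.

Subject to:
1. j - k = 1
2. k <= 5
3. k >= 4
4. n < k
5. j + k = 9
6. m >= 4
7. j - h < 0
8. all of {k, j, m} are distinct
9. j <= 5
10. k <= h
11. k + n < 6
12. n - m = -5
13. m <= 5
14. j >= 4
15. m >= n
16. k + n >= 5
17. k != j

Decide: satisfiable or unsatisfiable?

Unsatisfiable

Constraints 2, 3, 6, 9, 13, and 14 confine each of k, j, m to the 2 values {4, 5}.
Constraint 8 requires all 3 of them to be distinct, but only 2 values are available — impossible by the pigeonhole principle.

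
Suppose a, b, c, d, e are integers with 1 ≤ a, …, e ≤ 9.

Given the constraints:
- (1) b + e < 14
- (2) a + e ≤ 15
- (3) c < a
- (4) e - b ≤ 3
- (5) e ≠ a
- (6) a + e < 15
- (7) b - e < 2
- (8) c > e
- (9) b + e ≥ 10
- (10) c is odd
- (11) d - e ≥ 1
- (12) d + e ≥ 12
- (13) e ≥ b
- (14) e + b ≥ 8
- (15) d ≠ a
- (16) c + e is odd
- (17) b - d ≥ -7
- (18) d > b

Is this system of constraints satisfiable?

Satisfiable

Take a = 8, b = 5, c = 7, d = 9, e = 6. Then constraint 1: b + e = 11; constraint 2: a + e = 14; constraint 4: e - b = 1, and every other listed constraint is also met.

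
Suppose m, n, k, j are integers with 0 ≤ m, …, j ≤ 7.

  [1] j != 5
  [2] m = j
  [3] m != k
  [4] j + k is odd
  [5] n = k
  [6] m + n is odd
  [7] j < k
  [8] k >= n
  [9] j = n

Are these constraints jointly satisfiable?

Unsatisfiable

From constraints 2, 5, and 9, m = j = n = k, so m = k. But constraint 3 says m ≠ k. Contradiction.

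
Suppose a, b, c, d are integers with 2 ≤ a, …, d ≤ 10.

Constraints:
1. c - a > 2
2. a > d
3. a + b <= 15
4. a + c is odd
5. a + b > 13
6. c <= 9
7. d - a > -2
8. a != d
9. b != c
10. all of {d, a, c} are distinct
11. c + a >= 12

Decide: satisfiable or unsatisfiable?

Satisfiable

Take a = 4, b = 10, c = 9, d = 3. Then constraint 1: c - a = 5; constraint 3: a + b = 14; constraint 5: a + b = 14, and every other listed constraint is also met.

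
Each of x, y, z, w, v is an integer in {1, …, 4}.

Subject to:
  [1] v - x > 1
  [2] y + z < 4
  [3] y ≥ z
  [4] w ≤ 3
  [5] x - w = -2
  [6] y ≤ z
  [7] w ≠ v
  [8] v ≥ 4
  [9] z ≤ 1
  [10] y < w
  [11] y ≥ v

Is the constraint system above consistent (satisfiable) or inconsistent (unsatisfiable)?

Unsatisfiable

From constraints 8 and 11: y ≥ v and v ≥ 4, so y ≥ 4. From constraints 6 and 9: y ≤ z and z ≤ 1, so y ≤ 1. But 1 < 4, so no value of y works.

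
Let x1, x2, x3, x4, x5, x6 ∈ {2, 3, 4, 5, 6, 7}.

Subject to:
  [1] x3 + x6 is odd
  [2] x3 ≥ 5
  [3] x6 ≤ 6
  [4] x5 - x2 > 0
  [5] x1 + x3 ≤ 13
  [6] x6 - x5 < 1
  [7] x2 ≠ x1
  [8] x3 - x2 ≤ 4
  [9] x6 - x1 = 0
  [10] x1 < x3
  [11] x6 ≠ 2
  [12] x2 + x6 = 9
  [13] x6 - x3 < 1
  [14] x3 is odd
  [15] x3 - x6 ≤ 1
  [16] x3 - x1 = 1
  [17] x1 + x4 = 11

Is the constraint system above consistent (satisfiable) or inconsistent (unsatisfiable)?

Satisfiable

The assignment x1 = 6, x2 = 3, x3 = 7, x4 = 5, x5 = 6, x6 = 6 works:
  constraint 4 holds since x5 - x2 = 3.
  constraint 5 holds since x1 + x3 = 13.
The rest check out directly.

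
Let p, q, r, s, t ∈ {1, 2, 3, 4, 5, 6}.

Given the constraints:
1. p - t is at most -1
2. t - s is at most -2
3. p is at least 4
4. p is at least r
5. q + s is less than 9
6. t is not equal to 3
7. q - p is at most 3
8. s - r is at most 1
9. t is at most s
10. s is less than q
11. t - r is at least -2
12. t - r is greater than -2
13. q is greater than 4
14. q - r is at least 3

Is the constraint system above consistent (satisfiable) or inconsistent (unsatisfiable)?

Constraints 1, 2, 7, 8, and 14 give t − p ≥ 1, p − q ≥ -3, q − r ≥ 3, r − s ≥ -1, s − t ≥ 2.
Adding all 5 inequalities: the left sides telescope to 0, and the right sides sum to 1 + (-3) + 3 + (-1) + 2 = 2. So 0 ≥ 2, which is false.

Unsatisfiable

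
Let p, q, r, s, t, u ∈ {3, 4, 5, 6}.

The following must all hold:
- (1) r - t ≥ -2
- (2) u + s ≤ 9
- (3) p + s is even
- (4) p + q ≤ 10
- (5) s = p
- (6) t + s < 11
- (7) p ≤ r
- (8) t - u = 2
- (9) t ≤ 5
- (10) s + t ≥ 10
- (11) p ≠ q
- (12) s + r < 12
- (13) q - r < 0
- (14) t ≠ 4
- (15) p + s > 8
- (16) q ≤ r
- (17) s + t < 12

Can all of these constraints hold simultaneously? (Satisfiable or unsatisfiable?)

The assignment p = 5, q = 4, r = 5, s = 5, t = 5, u = 3 works:
  constraint 1 holds since r - t = 0.
  constraint 2 holds since u + s = 8.
The rest check out directly.

Satisfiable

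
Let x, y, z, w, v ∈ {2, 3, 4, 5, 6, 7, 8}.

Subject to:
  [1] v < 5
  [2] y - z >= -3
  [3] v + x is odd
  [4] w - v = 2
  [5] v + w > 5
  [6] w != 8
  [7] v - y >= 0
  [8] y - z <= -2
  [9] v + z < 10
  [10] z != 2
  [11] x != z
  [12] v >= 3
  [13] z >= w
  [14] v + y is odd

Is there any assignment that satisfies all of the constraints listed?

One satisfying assignment is x = 6, y = 2, z = 5, w = 5, v = 3.
For the less obvious constraints — constraint 2: y - z = -3; constraint 4: w - v = 2; constraint 5: v + w = 8 — and the others hold by inspection.

Satisfiable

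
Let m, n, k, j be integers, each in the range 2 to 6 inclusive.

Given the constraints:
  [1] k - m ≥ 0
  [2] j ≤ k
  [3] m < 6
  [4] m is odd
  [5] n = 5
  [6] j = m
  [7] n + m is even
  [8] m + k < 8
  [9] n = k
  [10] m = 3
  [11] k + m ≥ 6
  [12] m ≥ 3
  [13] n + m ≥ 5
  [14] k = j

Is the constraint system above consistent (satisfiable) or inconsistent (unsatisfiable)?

Constraint 5 fixes n = 5 and constraint 10 fixes m = 3. Constraints 6, 9, and 14 give n = k = j = m, so n = m. But 5 ≠ 3 — contradiction.

Unsatisfiable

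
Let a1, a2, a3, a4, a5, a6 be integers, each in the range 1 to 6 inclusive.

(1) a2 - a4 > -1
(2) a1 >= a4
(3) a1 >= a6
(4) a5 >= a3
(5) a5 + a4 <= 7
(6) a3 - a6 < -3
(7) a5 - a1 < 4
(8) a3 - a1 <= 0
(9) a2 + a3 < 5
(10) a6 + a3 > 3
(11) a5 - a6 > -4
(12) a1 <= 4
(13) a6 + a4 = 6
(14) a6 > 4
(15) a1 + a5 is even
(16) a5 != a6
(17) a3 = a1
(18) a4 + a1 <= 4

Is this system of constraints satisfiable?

Unsatisfiable

From constraint 14: a6 ≥ 5. From constraints 3 and 12: a6 ≤ a1 and a1 ≤ 4, so a6 ≤ 4. But 4 < 5, so no value of a6 works.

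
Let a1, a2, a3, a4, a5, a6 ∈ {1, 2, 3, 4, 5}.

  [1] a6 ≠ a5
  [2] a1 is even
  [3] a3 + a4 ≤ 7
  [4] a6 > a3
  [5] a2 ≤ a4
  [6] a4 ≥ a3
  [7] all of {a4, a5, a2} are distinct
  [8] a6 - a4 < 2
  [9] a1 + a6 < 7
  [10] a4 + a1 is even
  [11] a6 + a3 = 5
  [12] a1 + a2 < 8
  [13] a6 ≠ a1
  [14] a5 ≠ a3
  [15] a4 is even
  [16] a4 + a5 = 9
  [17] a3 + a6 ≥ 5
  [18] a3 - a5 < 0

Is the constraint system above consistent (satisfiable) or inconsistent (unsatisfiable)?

One satisfying assignment is a1 = 2, a2 = 3, a3 = 2, a4 = 4, a5 = 5, a6 = 3.
For the less obvious constraints — constraint 3: a3 + a4 = 6; constraint 8: a6 - a4 = -1 — and the others hold by inspection.

Satisfiable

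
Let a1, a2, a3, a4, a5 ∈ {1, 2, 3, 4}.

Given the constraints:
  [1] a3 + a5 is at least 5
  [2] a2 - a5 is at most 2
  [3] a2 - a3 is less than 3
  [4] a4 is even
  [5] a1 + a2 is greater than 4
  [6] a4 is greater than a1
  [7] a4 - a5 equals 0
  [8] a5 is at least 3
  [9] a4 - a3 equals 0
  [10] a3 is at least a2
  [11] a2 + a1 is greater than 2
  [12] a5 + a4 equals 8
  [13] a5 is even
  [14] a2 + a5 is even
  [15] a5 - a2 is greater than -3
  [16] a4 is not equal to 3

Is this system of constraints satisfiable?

Satisfiable

One satisfying assignment is a1 = 1, a2 = 4, a3 = 4, a4 = 4, a5 = 4.
For the less obvious constraints — constraint 1: a3 + a5 = 8; constraint 2: a2 - a5 = 0 — and the others hold by inspection.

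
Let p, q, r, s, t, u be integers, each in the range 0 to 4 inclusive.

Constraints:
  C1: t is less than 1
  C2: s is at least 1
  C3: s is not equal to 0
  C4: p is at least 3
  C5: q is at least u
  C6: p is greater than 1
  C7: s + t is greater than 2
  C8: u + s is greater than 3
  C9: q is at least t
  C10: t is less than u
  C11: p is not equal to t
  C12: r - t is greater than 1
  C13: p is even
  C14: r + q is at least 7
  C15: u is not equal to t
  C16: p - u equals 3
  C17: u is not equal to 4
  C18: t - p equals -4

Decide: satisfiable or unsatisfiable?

Setting (p, q, r, s, t, u) = (4, 4, 3, 4, 0, 1) satisfies everything: constraint 7: s + t = 4; constraint 8: u + s = 5; constraint 12: r - t = 3, and the others follow.

Satisfiable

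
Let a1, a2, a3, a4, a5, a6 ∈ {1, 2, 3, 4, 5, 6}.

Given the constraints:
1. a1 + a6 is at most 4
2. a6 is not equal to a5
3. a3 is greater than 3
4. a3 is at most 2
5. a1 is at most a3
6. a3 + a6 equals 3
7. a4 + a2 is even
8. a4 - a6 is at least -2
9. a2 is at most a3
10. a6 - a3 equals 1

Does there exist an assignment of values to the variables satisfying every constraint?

From constraint 3: a3 ≥ 4. From constraint 4: a3 ≤ 2. But 2 < 4, so no value of a3 works.

Unsatisfiable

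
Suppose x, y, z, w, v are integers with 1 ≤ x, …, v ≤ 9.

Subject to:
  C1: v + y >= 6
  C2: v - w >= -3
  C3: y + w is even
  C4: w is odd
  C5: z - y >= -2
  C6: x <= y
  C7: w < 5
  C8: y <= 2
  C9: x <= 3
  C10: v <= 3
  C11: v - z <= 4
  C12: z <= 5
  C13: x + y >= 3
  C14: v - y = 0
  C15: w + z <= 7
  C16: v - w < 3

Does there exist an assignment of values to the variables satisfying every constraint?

Unsatisfiable

From constraint 10: v ≤ 3. From constraint 8: y ≤ 2. Hence v + y ≤ 5. But constraint 1 requires v + y ≥ 6, and 6 > 5. Contradiction.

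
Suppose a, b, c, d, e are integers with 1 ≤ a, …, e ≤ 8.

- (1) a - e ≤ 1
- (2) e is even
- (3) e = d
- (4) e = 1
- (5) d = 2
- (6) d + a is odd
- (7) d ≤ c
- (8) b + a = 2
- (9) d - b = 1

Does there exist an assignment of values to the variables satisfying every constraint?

Constraint 4 fixes e = 1 and constraint 5 fixes d = 2, but constraint 3 requires e = d. Since 1 ≠ 2, contradiction.

Unsatisfiable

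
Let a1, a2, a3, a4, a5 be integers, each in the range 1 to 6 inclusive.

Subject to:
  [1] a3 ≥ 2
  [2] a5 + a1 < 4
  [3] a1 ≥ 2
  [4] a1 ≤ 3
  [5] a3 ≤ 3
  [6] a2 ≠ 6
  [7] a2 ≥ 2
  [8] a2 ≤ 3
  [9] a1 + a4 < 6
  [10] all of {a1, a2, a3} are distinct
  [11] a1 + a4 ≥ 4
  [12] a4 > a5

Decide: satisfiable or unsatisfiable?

Unsatisfiable

Constraints 1, 3, 4, 5, 7, and 8 confine each of a1, a2, a3 to the 2 values {2, 3}.
Constraint 10 requires all 3 of them to be distinct, but only 2 values are available — impossible by the pigeonhole principle.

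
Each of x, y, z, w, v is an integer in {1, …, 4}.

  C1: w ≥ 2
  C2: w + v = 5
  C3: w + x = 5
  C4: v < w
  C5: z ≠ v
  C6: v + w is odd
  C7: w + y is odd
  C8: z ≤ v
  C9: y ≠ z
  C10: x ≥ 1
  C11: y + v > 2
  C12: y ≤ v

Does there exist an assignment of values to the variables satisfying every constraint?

Setting (x, y, z, w, v) = (2, 2, 1, 3, 2) satisfies everything: constraint 2: w + v = 5; constraint 3: w + x = 5; constraint 11: y + v = 4, and the others follow.

Satisfiable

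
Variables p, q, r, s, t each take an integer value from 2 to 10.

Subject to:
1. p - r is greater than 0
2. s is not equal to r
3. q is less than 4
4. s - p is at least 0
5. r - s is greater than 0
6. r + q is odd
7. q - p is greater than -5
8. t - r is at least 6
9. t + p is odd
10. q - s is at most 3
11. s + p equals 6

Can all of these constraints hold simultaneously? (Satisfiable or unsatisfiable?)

Constraints 1, 4, and 5 give s < r, r < p, p ≤ s. Chaining: s < r < p ≤ s, which forces s < s — impossible.

Unsatisfiable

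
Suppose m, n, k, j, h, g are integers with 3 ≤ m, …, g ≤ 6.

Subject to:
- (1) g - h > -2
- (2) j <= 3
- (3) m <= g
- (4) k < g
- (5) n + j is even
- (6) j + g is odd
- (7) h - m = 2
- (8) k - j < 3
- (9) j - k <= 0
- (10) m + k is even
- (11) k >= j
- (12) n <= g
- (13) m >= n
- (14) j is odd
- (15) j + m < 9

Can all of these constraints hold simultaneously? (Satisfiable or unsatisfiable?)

One satisfying assignment is m = 3, n = 3, k = 3, j = 3, h = 5, g = 4.
For the less obvious constraints — constraint 1: g - h = -1; constraint 7: h - m = 2 — and the others hold by inspection.

Satisfiable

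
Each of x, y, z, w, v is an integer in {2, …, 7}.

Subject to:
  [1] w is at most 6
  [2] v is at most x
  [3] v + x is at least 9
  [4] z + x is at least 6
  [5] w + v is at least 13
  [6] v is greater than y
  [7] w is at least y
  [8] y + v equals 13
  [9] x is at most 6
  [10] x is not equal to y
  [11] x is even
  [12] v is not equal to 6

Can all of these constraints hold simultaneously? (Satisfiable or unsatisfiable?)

Unsatisfiable

From constraints 1 and 7: y ≤ w ≤ 6. From constraints 2 and 9: v ≤ x ≤ 6. Hence y + v ≤ 12. But constraint 8 requires y + v = 13, and 13 > 12. Contradiction.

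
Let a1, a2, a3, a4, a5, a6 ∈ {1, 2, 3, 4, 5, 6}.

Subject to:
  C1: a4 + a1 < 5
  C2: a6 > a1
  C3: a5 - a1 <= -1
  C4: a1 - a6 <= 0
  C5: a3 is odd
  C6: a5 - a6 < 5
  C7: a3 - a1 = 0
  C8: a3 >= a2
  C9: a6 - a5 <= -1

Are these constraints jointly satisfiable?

Constraints 3, 4, and 9 give a5 − a6 ≥ 1, a6 − a1 ≥ 0, a1 − a5 ≥ 1.
Adding all 3 inequalities: the left sides telescope to 0, and the right sides sum to 1 + 0 + 1 = 2. So 0 ≥ 2, which is false.

Unsatisfiable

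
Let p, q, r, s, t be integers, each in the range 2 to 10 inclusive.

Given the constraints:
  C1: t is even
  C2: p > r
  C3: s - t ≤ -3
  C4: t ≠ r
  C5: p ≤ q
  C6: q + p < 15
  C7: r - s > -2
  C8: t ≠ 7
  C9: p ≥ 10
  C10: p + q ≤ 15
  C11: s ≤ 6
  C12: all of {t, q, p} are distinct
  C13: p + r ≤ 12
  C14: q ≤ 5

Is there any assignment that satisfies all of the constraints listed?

From constraint 9: p ≥ 10. From constraints 5 and 14: p ≤ q and q ≤ 5, so p ≤ 5. But 5 < 10, so no value of p works.

Unsatisfiable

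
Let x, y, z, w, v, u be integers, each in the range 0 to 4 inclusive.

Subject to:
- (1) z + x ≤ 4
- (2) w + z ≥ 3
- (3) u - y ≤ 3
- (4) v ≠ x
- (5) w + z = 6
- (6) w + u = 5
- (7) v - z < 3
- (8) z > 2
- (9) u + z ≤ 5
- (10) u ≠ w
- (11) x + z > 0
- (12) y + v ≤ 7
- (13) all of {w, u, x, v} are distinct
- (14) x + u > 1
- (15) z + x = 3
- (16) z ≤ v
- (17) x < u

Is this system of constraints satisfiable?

One satisfying assignment is x = 0, y = 0, z = 3, w = 3, v = 4, u = 2.
For the less obvious constraints — constraint 1: z + x = 3; constraint 2: w + z = 6 — and the others hold by inspection.

Satisfiable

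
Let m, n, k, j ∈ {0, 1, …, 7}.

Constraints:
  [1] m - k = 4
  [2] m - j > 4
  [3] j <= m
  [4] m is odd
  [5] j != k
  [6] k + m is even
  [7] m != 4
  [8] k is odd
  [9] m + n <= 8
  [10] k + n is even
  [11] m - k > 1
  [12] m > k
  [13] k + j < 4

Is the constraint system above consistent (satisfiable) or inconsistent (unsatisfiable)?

Try m = 5, n = 3, k = 1, j = 0.
Check constraint 1: m - k = 4; constraint 2: m - j = 5; constraint 9: m + n = 8. The remaining constraints are straightforward to verify.

Satisfiable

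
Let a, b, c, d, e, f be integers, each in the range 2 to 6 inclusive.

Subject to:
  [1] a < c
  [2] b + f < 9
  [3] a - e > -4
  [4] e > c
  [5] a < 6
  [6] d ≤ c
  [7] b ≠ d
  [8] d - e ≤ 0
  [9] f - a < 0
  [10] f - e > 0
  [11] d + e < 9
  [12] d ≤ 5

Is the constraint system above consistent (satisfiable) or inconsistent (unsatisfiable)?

Unsatisfiable

Constraints 1, 4, 9, and 10 give a < c, c < e, e < f, f < a. Chaining: a < c < e < f < a, which forces a < a — impossible.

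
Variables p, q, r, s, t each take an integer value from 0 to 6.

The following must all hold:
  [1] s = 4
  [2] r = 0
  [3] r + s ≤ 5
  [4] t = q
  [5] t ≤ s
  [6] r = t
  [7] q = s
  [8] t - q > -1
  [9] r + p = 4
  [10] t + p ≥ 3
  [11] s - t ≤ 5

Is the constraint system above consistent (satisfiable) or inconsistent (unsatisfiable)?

Constraint 2 fixes r = 0 and constraint 1 fixes s = 4. Constraints 4, 6, and 7 give r = t = q = s, so r = s. But 0 ≠ 4 — contradiction.

Unsatisfiable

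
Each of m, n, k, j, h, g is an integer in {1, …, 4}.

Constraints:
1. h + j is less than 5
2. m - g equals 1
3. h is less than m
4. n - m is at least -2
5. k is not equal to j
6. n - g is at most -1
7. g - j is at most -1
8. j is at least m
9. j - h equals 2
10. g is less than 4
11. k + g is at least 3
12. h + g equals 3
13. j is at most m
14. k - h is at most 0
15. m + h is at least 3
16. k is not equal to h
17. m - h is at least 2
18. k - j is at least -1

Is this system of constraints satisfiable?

Constraints 4, 6, 7, 14, 17, and 18 give h − k ≥ 0, k − j ≥ -1, j − g ≥ 1, g − n ≥ 1, n − m ≥ -2, m − h ≥ 2.
Adding all 6 inequalities: the left sides telescope to 0, and the right sides sum to 0 + (-1) + 1 + 1 + (-2) + 2 = 1. So 0 ≥ 1, which is false.

Unsatisfiable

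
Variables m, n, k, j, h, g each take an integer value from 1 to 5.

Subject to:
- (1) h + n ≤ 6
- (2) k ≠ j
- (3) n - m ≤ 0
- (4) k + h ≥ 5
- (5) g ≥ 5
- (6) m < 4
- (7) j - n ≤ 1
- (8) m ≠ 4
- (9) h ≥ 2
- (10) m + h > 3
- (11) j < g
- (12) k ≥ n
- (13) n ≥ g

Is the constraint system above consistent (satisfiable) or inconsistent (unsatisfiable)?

From constraint 9: h ≥ 2. From constraints 5 and 13: n ≥ g ≥ 5. Hence h + n ≥ 7. But constraint 1 requires h + n ≤ 6, and 6 < 7. Contradiction.

Unsatisfiable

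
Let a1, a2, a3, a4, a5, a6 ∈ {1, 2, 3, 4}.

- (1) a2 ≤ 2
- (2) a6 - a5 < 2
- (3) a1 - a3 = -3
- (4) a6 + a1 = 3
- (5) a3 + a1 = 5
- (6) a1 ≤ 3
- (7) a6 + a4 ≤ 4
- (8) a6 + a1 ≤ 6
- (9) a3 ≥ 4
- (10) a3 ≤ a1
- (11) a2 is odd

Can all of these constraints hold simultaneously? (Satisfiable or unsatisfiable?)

From constraint 9: a3 ≥ 4. From constraints 6 and 10: a3 ≤ a1 and a1 ≤ 3, so a3 ≤ 3. But 3 < 4, so no value of a3 works.

Unsatisfiable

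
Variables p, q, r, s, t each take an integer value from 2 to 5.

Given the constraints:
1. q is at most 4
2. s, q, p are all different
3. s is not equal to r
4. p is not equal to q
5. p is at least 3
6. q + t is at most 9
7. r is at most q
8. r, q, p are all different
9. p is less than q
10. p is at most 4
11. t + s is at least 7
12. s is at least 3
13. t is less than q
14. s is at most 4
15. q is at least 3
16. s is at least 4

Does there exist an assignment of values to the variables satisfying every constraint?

Unsatisfiable

Constraints 1, 5, 10, 12, 14, and 15 confine each of s, q, p to the 2 values {3, 4}.
Constraint 2 requires all 3 of them to be distinct, but only 2 values are available — impossible by the pigeonhole principle.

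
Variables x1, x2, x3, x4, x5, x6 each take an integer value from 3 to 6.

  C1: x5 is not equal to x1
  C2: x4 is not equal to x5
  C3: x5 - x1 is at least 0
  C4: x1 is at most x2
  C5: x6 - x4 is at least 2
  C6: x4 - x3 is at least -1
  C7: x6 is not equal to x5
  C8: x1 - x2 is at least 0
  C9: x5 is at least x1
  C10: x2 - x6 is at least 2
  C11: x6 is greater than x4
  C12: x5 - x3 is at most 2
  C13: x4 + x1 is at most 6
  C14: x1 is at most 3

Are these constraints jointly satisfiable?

Unsatisfiable

Constraints 3, 5, 6, 8, 10, and 12 give x4 − x3 ≥ -1, x3 − x5 ≥ -2, x5 − x1 ≥ 0, x1 − x2 ≥ 0, x2 − x6 ≥ 2, x6 − x4 ≥ 2.
Adding all 6 inequalities: the left sides telescope to 0, and the right sides sum to (-1) + (-2) + 0 + 0 + 2 + 2 = 1. So 0 ≥ 1, which is false.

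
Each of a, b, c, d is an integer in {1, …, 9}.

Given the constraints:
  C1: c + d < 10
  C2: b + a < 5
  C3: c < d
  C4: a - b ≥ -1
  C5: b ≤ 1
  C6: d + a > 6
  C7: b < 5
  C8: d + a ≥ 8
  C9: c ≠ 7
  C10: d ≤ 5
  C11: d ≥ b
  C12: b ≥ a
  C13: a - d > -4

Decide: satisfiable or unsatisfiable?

Unsatisfiable

From constraint 10: d ≤ 5. From constraints 5 and 12: a ≤ b ≤ 1. Hence d + a ≤ 6. But constraint 8 requires d + a ≥ 8, and 8 > 6. Contradiction.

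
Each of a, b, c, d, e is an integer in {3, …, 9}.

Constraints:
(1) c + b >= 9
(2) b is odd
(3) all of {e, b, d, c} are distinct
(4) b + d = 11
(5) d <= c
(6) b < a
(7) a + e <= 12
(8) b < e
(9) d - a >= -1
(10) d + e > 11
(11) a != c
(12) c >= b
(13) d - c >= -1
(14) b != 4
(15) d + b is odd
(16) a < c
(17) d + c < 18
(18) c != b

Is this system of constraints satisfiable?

Satisfiable

The assignment a = 7, b = 3, c = 9, d = 8, e = 5 works:
  constraint 1 holds since c + b = 12.
  constraint 4 holds since b + d = 11.
The rest check out directly.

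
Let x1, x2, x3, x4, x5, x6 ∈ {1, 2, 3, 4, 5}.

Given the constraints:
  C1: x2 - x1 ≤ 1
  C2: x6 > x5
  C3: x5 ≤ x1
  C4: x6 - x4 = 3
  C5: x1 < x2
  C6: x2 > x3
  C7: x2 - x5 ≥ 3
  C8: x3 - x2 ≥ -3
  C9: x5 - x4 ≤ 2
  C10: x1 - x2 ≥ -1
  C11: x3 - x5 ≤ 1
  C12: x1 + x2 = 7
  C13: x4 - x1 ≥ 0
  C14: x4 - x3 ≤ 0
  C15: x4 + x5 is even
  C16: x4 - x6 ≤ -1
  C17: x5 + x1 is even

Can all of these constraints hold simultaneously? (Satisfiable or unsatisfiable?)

Unsatisfiable

Constraints 1, 7, 11, 13, and 14 give x5 − x3 ≥ -1, x3 − x4 ≥ 0, x4 − x1 ≥ 0, x1 − x2 ≥ -1, x2 − x5 ≥ 3.
Adding all 5 inequalities: the left sides telescope to 0, and the right sides sum to (-1) + 0 + 0 + (-1) + 3 = 1. So 0 ≥ 1, which is false.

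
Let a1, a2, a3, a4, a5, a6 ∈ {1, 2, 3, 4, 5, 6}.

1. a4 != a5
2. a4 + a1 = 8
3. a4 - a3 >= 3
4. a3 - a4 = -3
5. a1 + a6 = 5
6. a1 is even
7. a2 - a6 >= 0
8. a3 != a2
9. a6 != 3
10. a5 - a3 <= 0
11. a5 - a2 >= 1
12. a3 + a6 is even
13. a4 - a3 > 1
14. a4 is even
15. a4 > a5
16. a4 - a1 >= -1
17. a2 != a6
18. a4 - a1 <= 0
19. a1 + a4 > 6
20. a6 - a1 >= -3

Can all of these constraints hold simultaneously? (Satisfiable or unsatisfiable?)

Constraints 3, 7, 10, 11, 18, and 20 give a4 − a3 ≥ 3, a3 − a5 ≥ 0, a5 − a2 ≥ 1, a2 − a6 ≥ 0, a6 − a1 ≥ -3, a1 − a4 ≥ 0.
Adding all 6 inequalities: the left sides telescope to 0, and the right sides sum to 3 + 0 + 1 + 0 + (-3) + 0 = 1. So 0 ≥ 1, which is false.

Unsatisfiable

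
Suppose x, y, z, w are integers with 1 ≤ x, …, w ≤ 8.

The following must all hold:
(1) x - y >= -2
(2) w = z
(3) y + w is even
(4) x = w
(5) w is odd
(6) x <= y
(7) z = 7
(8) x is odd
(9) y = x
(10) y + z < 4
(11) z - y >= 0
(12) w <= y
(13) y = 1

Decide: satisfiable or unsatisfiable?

Unsatisfiable

Constraint 13 fixes y = 1 and constraint 7 fixes z = 7. Constraints 2, 4, and 9 give y = x = w = z, so y = z. But 1 ≠ 7 — contradiction.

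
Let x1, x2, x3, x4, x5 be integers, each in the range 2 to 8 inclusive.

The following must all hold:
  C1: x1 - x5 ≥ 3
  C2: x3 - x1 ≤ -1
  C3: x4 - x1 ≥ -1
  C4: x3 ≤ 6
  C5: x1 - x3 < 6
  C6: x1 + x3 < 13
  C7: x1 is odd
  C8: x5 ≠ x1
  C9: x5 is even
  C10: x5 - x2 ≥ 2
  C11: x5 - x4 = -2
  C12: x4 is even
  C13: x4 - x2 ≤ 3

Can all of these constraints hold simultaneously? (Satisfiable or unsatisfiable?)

Unsatisfiable

Constraints 1, 3, 10, and 13 give x2 − x4 ≥ -3, x4 − x1 ≥ -1, x1 − x5 ≥ 3, x5 − x2 ≥ 2.
Adding all 4 inequalities: the left sides telescope to 0, and the right sides sum to (-3) + (-1) + 3 + 2 = 1. So 0 ≥ 1, which is false.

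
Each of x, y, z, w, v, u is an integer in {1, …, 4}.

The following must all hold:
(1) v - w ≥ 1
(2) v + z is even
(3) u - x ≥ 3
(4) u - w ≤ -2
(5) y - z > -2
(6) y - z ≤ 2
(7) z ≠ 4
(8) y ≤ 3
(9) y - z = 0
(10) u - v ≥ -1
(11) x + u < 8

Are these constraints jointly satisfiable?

Constraints 1, 4, and 10 give w − u ≥ 2, u − v ≥ -1, v − w ≥ 1.
Adding all 3 inequalities: the left sides telescope to 0, and the right sides sum to 2 + (-1) + 1 = 2. So 0 ≥ 2, which is false.

Unsatisfiable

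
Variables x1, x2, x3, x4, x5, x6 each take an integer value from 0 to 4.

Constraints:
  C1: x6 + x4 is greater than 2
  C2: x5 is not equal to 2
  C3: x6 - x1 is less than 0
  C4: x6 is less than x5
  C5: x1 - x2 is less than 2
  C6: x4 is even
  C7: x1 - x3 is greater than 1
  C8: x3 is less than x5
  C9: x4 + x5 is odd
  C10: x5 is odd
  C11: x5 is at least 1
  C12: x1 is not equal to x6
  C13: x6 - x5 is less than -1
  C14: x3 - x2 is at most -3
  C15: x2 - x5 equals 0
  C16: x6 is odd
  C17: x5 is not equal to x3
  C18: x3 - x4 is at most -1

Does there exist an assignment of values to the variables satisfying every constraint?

Satisfiable

Take x1 = 2, x2 = 3, x3 = 0, x4 = 4, x5 = 3, x6 = 1. Then constraint 1: x6 + x4 = 5; constraint 3: x6 - x1 = -1, and every other listed constraint is also met.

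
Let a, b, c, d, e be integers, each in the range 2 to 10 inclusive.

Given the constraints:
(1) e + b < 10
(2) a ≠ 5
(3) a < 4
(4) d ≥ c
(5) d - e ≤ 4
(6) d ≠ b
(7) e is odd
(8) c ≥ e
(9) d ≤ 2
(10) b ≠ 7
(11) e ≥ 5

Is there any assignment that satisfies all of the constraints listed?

From constraints 8 and 11: c ≥ e and e ≥ 5, so c ≥ 5. From constraints 4 and 9: c ≤ d and d ≤ 2, so c ≤ 2. But 2 < 5, so no value of c works.

Unsatisfiable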